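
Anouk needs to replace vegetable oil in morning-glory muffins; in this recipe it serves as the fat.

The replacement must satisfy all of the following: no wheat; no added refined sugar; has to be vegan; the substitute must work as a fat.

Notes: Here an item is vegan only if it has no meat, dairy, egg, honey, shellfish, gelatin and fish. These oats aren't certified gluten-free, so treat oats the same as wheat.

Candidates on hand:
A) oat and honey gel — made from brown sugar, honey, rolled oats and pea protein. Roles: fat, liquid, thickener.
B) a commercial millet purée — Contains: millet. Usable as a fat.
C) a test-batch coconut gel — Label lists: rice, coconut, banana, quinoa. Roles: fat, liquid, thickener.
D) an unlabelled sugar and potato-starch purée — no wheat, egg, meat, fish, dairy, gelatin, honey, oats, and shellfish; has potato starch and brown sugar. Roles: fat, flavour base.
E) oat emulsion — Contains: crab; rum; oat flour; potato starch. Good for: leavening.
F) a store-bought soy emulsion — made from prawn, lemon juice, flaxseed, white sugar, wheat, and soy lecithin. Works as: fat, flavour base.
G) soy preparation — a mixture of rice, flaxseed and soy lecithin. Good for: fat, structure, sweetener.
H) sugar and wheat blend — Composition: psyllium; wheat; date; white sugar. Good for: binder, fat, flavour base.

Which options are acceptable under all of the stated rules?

A: has honey, so not vegan; has brown sugar, so not no-added-sugar (and 1 more) — no
B: every rule checks out — keep
C: coconut and rice etc. — none of it excluded — keep
D: has brown sugar, so not no-added-sugar — reject
E: not usable as a fat; has crab, so not vegan (and 1 more) — out
F: has prawn, so not vegan; has white sugar, so not no-added-sugar (and 1 more) — reject
G: works as a fat, no refined sugar, vegan — keep
H: has white sugar, so not no-added-sugar; has wheat, so not wheat-free — reject

B, C, G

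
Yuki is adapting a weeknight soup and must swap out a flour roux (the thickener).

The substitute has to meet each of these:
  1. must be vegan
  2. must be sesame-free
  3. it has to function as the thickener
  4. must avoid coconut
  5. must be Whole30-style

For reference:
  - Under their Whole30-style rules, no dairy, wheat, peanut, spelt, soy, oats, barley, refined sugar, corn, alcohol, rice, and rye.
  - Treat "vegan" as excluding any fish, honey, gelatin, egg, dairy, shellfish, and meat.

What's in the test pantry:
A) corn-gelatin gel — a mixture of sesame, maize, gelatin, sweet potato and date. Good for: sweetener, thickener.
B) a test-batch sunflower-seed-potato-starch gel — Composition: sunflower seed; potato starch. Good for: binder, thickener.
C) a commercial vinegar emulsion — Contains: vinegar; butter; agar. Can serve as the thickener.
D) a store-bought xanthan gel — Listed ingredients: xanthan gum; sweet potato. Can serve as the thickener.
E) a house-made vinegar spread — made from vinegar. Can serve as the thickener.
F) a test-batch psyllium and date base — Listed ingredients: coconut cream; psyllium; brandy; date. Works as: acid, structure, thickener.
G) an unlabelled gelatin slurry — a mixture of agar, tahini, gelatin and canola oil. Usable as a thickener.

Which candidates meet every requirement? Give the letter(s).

A: has maize, so not Whole30-style; has gelatin, so not vegan (and 1 more) — no
B: nothing on the exclusion list — keep
C: has butter, so not Whole30-style; has butter, so not vegan — reject
D: all constraints satisfied — keep
E: all constraints satisfied — valid
F: has brandy, so not Whole30-style; has coconut cream, so not coconut-free — out
G: has gelatin, so not vegan; has tahini, so not sesame-free — out

B, D, E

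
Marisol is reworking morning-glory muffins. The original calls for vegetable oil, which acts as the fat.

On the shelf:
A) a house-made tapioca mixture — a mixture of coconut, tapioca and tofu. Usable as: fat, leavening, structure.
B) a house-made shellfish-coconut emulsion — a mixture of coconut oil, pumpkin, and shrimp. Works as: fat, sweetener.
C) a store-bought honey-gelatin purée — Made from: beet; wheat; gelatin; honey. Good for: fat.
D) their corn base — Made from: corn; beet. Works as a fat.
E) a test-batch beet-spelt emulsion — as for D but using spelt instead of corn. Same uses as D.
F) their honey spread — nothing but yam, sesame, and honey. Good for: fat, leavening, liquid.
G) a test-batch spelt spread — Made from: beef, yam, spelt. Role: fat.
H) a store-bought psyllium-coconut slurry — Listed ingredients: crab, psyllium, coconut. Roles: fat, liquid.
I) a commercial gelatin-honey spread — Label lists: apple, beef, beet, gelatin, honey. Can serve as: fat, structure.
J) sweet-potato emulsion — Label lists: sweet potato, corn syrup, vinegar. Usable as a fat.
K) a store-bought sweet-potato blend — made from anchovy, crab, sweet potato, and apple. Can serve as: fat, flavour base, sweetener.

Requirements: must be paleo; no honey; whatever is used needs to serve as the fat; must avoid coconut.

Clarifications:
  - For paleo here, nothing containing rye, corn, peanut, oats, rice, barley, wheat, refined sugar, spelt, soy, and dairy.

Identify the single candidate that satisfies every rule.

A: has tofu, so not paleo; has coconut, so not coconut-free — out
B: has coconut oil, so not coconut-free — reject
C: has wheat, so not paleo; has honey, so not honey-free — no
D: has corn, so not paleo — no
E: has spelt, so not paleo — reject
F: has honey, so not honey-free — out
G: has spelt, so not paleo — reject
H: has coconut, so not coconut-free — out
I: has honey, so not honey-free — out
J: has corn syrup, so not paleo — out
K: works as a fat, paleo, no honey — valid

K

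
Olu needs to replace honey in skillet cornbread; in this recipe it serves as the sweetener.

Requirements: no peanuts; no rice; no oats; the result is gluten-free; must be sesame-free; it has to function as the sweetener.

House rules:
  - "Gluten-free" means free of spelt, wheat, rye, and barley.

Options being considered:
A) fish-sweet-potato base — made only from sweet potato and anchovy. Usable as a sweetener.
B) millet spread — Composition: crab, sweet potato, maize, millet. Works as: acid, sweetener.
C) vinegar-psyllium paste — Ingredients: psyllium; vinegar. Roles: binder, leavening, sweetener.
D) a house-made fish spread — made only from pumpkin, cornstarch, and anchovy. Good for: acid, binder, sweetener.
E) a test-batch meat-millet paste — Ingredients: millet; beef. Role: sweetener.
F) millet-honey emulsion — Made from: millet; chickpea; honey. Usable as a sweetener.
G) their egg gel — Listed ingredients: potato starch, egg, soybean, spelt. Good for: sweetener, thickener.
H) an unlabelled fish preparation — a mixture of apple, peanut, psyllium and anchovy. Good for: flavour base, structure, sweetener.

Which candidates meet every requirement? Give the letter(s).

A: every rule checks out — keep
B: works as a sweetener, no peanut, no rice — valid
C: only psyllium and vinegar; none excluded — keep
D: only cornstarch, anchovy, and pumpkin; none excluded — valid
E: works as a sweetener, gluten-free, no rice — valid
F: all constraints satisfied — valid
G: has spelt, so not gluten-free — reject
H: has peanut, so not peanut-free — no

A, B, C, D, E, F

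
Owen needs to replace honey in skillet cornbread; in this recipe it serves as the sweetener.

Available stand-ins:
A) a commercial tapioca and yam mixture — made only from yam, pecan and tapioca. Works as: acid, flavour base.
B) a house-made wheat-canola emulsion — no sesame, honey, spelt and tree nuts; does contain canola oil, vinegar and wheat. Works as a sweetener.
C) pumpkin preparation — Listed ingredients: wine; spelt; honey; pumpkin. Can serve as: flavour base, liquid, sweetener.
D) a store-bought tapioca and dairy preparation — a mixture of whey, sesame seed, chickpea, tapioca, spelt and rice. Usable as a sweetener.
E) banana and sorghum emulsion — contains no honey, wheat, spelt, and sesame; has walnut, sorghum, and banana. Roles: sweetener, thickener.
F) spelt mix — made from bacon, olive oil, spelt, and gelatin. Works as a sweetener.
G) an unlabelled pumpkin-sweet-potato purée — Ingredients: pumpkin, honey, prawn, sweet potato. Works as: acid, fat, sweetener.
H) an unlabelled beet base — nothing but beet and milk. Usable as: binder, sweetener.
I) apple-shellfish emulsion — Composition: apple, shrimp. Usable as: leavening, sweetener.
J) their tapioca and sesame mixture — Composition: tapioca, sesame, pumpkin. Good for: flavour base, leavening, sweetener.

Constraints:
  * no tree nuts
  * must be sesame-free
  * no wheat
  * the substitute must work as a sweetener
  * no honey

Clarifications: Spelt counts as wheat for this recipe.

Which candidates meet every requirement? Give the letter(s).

H, I

A: not usable as a sweetener; has pecan, so not tree-nut-free — reject
B: has wheat, so not wheat-free — reject
C: has spelt, so not wheat-free; has honey, so not honey-free — no
D: has spelt, so not wheat-free; has sesame seed, so not sesame-free — no
E: has walnut, so not tree-nut-free — reject
F: has spelt, so not wheat-free — reject
G: has honey, so not honey-free — no
H: works as a sweetener, no honey, wheat-free — OK
I: all constraints satisfied — keep
J: has sesame, so not sesame-free — out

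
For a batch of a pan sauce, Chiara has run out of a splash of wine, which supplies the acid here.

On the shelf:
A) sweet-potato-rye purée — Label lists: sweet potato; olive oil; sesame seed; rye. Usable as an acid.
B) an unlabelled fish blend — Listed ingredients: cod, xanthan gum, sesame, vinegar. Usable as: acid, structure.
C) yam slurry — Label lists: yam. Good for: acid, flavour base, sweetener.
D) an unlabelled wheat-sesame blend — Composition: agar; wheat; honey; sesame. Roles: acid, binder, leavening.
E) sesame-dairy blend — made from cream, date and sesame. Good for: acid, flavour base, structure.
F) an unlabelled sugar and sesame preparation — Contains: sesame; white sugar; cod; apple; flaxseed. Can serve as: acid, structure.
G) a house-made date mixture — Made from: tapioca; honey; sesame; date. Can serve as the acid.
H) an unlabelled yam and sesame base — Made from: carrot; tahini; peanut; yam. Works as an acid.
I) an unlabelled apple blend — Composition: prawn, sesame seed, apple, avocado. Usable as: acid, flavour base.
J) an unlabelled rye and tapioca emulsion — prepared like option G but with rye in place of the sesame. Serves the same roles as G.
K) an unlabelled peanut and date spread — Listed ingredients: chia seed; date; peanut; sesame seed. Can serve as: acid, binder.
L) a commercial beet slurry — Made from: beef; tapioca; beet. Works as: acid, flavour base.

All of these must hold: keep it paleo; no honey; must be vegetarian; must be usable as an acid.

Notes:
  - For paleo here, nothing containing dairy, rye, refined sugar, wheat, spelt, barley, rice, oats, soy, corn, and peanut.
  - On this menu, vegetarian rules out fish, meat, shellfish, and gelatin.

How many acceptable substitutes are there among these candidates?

1

A: has rye, so not paleo — reject
B: has cod, so not vegetarian — no
C: only yam; none excluded — OK
D: has wheat, so not paleo; has honey, so not honey-free — out
E: has cream, so not paleo — reject
F: has white sugar, so not paleo; has cod, so not vegetarian — out
G: has honey, so not honey-free — reject
H: has peanut, so not paleo — out
I: has prawn, so not vegetarian — reject
J: has rye, so not paleo; has honey, so not honey-free — no
K: has peanut, so not paleo — out
L: has beef, so not vegetarian — reject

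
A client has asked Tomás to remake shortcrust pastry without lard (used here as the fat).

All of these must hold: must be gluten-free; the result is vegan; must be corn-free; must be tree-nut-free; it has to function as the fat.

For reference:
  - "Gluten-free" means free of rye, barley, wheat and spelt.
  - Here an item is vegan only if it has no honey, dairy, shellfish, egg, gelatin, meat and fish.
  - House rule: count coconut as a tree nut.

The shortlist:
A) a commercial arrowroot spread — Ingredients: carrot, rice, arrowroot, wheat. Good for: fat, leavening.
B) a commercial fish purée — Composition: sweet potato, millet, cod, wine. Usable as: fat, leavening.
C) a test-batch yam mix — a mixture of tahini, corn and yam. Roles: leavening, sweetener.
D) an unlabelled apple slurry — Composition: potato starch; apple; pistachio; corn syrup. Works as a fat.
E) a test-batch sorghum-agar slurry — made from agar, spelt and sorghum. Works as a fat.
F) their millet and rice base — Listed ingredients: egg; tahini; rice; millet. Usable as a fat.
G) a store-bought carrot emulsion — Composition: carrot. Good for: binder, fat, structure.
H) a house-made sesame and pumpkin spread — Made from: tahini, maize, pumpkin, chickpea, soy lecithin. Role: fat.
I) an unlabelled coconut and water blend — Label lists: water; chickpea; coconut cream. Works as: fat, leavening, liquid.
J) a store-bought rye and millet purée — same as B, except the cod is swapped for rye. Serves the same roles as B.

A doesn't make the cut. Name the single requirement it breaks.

gluten-free

usable as a fat: satisfied
gluten-free: has wheat — fails
vegan: satisfied
corn-free: satisfied
tree-nut-free: satisfied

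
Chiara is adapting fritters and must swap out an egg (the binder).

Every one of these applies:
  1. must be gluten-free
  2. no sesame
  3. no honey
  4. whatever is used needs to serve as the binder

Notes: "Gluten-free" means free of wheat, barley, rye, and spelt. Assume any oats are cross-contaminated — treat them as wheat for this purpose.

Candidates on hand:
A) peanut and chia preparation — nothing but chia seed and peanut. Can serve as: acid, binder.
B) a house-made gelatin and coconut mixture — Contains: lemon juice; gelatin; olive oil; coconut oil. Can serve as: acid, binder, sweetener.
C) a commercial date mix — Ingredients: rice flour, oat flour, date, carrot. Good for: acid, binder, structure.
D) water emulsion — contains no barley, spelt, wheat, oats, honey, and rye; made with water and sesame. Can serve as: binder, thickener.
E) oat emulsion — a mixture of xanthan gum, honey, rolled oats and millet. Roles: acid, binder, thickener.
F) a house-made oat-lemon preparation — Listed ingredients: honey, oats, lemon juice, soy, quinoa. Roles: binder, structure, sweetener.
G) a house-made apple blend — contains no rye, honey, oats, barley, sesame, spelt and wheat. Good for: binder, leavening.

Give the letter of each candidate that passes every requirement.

A, B, G

A: gluten-free, no honey — keep
B: coconut oil and gelatin etc. — none of it excluded — OK
C: has oat flour, so not gluten-free — no
D: has sesame, so not sesame-free — reject
E: has rolled oats, so not gluten-free; has honey, so not honey-free — no
F: has oats, so not gluten-free; has honey, so not honey-free — out
G: works as a binder, no sesame, gluten-free — keep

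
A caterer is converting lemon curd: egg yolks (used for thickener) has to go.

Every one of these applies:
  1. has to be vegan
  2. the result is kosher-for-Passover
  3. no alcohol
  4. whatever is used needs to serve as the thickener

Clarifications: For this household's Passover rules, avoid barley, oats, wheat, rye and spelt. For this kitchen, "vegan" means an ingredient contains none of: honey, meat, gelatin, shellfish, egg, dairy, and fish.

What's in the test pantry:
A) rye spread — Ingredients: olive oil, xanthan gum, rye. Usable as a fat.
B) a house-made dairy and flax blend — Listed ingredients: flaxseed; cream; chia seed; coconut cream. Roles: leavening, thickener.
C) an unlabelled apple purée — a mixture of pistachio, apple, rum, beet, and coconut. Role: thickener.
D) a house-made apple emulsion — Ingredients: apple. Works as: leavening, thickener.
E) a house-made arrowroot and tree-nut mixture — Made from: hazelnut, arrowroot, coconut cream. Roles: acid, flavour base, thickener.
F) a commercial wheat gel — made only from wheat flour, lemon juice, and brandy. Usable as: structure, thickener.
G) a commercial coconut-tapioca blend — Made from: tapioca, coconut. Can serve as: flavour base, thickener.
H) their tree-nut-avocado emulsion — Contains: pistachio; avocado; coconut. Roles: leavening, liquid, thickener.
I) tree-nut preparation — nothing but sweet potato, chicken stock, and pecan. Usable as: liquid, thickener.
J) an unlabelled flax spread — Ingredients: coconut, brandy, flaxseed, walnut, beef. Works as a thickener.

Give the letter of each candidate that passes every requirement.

A: not usable as a thickener; has rye, so not kosher-for-Passover — reject
B: has cream, so not vegan — out
C: has rum, so not alcohol-free — out
D: only apple; none excluded — valid
E: nothing on the exclusion list — valid
F: has wheat flour, so not kosher-for-Passover; has brandy, so not alcohol-free — out
G: only coconut and tapioca; none excluded — valid
H: no alcohol, kosher-for-Passover — keep
I: has chicken stock, so not vegan — no
J: has beef, so not vegan; has brandy, so not alcohol-free — out

D, E, G, H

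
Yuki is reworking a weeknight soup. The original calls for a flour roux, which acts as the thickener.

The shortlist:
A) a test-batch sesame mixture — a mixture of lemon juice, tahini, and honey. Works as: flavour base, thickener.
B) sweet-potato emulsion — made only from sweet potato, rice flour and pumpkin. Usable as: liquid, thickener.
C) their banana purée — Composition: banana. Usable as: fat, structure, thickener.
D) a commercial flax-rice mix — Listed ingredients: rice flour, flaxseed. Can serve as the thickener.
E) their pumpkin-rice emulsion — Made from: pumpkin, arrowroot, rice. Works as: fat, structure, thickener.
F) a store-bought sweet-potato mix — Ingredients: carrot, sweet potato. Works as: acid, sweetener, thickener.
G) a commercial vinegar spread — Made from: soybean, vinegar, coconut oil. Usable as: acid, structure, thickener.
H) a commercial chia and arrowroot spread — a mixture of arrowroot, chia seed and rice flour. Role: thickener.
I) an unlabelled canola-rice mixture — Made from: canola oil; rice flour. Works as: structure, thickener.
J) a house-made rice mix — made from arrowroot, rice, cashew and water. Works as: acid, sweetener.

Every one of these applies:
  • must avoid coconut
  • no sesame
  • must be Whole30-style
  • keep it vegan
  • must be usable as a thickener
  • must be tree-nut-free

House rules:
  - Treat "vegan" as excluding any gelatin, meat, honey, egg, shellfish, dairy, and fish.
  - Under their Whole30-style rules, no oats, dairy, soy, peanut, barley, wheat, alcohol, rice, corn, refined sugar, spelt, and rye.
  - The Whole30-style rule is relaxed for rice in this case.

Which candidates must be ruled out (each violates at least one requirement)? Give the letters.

A: has honey, so not vegan; has tahini, so not sesame-free — out
B: rice is permitted under the Whole30-style carve-out; nothing else excluded — valid
C: only banana; none excluded — keep
D: rice is permitted under the Whole30-style carve-out; nothing else excluded — keep
E: rice is permitted under the Whole30-style carve-out; nothing else excluded — valid
F: every rule checks out — keep
G: has soybean, so not Whole30-style; has coconut oil, so not coconut-free — no
H: rice is permitted under the Whole30-style carve-out; nothing else excluded — keep
I: rice is permitted under the Whole30-style carve-out; nothing else excluded — OK
J: not usable as a thickener; has cashew, so not tree-nut-free — no

A, G, J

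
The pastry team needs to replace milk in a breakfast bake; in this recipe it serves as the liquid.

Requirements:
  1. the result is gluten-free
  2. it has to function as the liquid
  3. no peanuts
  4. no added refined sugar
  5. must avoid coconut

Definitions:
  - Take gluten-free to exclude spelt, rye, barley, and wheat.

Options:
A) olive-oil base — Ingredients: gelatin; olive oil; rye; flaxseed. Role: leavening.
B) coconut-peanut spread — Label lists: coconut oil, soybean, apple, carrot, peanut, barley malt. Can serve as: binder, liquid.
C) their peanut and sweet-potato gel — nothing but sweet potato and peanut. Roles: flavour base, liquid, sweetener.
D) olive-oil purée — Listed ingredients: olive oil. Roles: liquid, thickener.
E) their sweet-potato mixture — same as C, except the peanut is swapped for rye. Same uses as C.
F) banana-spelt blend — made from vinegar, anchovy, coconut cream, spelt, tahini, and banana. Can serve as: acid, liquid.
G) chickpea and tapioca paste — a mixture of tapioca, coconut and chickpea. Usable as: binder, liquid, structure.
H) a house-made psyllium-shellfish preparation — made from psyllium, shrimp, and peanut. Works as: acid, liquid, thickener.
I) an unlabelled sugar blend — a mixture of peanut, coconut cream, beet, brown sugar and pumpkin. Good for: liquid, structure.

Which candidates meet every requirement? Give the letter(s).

A: not usable as a liquid; has rye, so not gluten-free — no
B: has barley malt, so not gluten-free; has coconut oil, so not coconut-free (and 1 more) — reject
C: has peanut, so not peanut-free — reject
D: no peanut, no coconut — OK
E: has rye, so not gluten-free — out
F: has spelt, so not gluten-free; has coconut cream, so not coconut-free — reject
G: has coconut, so not coconut-free — reject
H: has peanut, so not peanut-free — no
I: has coconut cream, so not coconut-free; has peanut, so not peanut-free (and 1 more) — reject

D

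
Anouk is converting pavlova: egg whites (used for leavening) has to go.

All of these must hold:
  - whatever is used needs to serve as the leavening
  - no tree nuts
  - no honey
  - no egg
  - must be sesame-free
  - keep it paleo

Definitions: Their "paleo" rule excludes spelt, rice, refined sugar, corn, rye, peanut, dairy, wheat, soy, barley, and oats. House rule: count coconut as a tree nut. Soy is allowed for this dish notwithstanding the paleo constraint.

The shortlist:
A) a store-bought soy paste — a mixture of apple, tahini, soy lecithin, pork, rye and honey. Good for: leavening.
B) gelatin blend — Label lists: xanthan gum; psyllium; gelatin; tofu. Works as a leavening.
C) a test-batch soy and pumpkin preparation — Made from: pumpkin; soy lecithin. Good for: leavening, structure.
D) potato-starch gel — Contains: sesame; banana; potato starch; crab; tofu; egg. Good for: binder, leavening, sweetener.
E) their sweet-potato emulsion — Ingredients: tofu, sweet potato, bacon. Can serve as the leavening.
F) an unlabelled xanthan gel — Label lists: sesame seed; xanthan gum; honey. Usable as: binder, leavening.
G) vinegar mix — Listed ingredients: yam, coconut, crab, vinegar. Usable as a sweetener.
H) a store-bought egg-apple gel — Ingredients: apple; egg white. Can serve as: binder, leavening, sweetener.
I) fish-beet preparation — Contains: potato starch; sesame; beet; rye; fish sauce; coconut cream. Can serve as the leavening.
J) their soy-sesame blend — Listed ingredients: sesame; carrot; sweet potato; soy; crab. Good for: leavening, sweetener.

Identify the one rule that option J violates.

usable as a leavening: satisfied
paleo: satisfied
sesame-free: has sesame — fails
honey-free: satisfied
tree-nut-free: satisfied
egg-free: satisfied

sesame-free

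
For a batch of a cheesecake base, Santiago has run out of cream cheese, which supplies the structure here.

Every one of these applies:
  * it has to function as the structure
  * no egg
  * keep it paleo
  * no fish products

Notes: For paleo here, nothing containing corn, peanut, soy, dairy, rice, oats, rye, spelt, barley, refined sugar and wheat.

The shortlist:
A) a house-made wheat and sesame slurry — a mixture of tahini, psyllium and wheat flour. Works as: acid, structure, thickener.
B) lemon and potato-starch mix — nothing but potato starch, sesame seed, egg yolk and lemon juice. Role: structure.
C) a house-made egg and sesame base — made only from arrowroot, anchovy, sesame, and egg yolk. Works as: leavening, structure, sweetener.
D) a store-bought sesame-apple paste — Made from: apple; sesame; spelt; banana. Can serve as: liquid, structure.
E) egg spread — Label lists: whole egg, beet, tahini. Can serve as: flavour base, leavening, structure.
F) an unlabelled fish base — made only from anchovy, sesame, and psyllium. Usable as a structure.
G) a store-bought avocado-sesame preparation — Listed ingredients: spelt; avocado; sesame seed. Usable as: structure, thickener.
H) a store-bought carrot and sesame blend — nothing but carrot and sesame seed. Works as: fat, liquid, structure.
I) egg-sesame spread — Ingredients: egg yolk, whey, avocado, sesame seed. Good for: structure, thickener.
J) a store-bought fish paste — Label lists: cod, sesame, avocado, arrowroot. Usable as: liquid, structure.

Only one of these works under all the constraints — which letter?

A: has wheat flour, so not paleo — no
B: has egg yolk, so not egg-free — out
C: has egg yolk, so not egg-free; has anchovy, so not fish-free — out
D: has spelt, so not paleo — reject
E: has whole egg, so not egg-free — reject
F: has anchovy, so not fish-free — no
G: has spelt, so not paleo — no
H: only sesame seed and carrot; none excluded — OK
I: has whey, so not paleo; has egg yolk, so not egg-free — reject
J: has cod, so not fish-free — no

H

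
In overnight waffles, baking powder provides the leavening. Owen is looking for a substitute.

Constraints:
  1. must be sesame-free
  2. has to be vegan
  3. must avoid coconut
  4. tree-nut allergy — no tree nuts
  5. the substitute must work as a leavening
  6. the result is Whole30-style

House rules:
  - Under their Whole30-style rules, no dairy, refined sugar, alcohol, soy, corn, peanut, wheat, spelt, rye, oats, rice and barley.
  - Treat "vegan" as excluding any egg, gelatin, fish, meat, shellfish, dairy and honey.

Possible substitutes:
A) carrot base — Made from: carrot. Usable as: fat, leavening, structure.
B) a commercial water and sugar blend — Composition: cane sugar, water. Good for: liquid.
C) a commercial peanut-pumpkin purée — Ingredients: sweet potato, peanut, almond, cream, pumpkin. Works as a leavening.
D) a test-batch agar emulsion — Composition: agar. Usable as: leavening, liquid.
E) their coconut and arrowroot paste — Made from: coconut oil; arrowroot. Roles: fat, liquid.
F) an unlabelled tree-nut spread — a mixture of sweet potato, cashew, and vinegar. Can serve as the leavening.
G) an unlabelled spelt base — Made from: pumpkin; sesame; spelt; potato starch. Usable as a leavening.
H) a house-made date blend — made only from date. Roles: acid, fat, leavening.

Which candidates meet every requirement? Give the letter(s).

A: vegan, no coconut — valid
B: not usable as a leavening; has cane sugar, so not Whole30-style — reject
C: has cream, so not Whole30-style; has cream, so not vegan (and 1 more) — reject
D: works as a leavening, Whole30-style, no tree nuts — keep
E: not usable as a leavening; has coconut oil, so not coconut-free — out
F: has cashew, so not tree-nut-free — no
G: has spelt, so not Whole30-style; has sesame, so not sesame-free — reject
H: only date; none excluded — valid

A, D, H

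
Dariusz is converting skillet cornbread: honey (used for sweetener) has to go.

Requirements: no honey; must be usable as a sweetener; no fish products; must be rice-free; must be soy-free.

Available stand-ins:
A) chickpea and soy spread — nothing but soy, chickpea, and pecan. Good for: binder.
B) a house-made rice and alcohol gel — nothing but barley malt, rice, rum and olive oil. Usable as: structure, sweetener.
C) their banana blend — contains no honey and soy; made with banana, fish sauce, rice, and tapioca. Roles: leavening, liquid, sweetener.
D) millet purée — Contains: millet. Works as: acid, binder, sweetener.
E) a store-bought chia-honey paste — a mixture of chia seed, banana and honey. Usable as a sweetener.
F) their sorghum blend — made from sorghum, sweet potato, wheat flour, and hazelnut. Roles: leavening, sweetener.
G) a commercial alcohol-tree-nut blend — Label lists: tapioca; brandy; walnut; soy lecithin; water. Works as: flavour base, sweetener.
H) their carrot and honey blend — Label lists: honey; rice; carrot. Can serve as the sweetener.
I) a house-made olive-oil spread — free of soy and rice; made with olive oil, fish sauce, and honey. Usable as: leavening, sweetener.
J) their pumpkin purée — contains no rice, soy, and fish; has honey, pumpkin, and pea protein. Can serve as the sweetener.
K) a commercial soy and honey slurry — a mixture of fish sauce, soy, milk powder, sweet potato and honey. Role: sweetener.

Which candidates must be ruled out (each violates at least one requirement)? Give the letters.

A: not usable as a sweetener; has soy, so not soy-free — no
B: has rice, so not rice-free — out
C: has rice, so not rice-free; has fish sauce, so not fish-free — out
D: only millet; none excluded — keep
E: has honey, so not honey-free — reject
F: all constraints satisfied — keep
G: has soy lecithin, so not soy-free — no
H: has rice, so not rice-free; has honey, so not honey-free — no
I: has fish sauce, so not fish-free; has honey, so not honey-free — no
J: has honey, so not honey-free — out
K: has soy, so not soy-free; has fish sauce, so not fish-free (and 1 more) — reject

A, B, C, E, G, H, I, J, K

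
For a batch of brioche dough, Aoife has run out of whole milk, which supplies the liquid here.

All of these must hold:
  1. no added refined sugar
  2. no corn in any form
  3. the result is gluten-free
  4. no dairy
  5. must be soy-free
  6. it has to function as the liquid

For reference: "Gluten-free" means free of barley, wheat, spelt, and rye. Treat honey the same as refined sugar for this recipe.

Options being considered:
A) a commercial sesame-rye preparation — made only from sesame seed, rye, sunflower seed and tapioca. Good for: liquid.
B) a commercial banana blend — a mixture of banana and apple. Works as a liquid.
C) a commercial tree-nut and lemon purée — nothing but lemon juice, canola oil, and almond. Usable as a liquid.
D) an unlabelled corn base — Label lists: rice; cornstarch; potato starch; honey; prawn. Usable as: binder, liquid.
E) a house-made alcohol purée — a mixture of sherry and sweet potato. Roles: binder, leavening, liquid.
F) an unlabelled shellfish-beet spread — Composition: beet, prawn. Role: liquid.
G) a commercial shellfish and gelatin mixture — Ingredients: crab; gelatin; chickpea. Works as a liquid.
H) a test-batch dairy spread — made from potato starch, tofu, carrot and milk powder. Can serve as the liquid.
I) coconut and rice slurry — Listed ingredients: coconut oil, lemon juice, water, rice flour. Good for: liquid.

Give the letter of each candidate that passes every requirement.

B, C, E, F, G, I

A: has rye, so not gluten-free — reject
B: only apple and banana; none excluded — valid
C: no-added-sugar, no soy — OK
D: has honey, so not no-added-sugar; has cornstarch, so not corn-free — out
E: nothing on the exclusion list — OK
F: only prawn and beet; none excluded — valid
G: all constraints satisfied — valid
H: has milk powder, so not dairy-free; has tofu, so not soy-free — no
I: no soy, no-added-sugar — valid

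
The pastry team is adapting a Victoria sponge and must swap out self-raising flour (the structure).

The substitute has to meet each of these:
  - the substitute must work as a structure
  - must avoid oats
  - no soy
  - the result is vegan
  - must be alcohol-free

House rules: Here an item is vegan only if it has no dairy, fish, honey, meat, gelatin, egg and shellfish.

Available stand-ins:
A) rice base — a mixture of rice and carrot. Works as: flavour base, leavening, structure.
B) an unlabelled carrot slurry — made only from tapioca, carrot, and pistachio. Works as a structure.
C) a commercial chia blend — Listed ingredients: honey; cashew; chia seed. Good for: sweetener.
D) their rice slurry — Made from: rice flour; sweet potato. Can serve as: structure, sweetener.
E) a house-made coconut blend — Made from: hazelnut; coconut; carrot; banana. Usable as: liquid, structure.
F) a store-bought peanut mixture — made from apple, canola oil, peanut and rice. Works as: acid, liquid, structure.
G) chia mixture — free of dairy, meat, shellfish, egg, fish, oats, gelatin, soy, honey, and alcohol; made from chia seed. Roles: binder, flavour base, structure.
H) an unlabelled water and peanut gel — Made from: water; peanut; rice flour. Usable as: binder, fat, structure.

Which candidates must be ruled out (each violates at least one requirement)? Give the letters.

C

A: only rice and carrot; none excluded — valid
B: every rule checks out — OK
C: not usable as a structure; has honey, so not vegan — out
D: nothing on the exclusion list — valid
E: all constraints satisfied — OK
F: peanut and rice etc. — none of it excluded — valid
G: all constraints satisfied — keep
H: only peanut, rice flour and water; none excluded — OK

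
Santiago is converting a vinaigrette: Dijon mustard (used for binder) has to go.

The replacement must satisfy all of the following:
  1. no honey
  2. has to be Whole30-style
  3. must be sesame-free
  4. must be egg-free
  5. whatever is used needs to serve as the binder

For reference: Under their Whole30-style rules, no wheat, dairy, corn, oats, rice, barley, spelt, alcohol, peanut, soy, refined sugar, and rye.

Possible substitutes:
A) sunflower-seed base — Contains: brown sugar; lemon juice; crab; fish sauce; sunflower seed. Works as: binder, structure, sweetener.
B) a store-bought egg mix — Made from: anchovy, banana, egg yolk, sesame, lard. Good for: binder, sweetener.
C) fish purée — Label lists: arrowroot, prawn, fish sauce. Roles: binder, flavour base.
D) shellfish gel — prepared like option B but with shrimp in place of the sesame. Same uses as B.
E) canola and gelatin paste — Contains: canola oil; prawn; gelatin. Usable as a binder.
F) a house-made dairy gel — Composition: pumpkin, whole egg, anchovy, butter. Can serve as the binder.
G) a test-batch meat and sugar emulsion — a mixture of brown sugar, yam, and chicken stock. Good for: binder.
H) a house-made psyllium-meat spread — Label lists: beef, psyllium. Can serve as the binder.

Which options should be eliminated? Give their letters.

A, B, D, F, G

A: has brown sugar, so not Whole30-style — no
B: has sesame, so not sesame-free; has egg yolk, so not egg-free — out
C: works as a binder, no sesame, Whole30-style — valid
D: has egg yolk, so not egg-free — out
E: only gelatin, prawn and canola oil; none excluded — valid
F: has butter, so not Whole30-style; has whole egg, so not egg-free — reject
G: has brown sugar, so not Whole30-style — out
H: works as a binder, no egg, Whole30-style — keep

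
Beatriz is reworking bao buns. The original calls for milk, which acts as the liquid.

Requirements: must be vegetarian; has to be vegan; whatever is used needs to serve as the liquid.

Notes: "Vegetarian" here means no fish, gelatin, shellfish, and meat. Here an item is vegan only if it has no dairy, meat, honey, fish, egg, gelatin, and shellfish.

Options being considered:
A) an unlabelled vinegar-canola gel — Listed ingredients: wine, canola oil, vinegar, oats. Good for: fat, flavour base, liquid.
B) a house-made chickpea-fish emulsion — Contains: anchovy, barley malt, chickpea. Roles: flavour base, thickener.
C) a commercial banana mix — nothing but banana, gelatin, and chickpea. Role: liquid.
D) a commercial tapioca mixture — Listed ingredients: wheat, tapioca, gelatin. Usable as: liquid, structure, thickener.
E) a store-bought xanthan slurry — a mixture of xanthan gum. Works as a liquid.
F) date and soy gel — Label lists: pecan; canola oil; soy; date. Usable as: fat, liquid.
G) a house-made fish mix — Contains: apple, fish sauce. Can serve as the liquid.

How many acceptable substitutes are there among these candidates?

3

A: vegetarian, vegan — OK
B: not usable as a liquid; has anchovy, so not vegetarian (and 1 more) — no
C: has gelatin, so not vegetarian; has gelatin, so not vegan — reject
D: has gelatin, so not vegetarian; has gelatin, so not vegan — reject
E: vegan, vegetarian — keep
F: soy and pecan etc. — none of it excluded — valid
G: has fish sauce, so not vegetarian; has fish sauce, so not vegan — out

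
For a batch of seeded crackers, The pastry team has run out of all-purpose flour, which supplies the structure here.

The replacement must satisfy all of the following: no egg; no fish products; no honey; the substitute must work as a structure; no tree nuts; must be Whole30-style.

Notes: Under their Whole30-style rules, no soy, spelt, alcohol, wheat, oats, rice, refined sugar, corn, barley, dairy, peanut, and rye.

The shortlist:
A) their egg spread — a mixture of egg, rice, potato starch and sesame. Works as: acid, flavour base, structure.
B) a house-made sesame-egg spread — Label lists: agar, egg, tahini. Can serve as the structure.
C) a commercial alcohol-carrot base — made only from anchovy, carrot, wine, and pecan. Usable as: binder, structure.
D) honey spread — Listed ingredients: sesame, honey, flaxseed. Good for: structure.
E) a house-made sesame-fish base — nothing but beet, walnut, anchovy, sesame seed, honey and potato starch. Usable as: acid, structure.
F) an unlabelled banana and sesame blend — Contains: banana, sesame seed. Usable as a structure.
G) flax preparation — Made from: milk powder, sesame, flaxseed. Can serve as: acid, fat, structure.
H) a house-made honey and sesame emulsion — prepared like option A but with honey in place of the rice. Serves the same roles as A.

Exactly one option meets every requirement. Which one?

F

A: has rice, so not Whole30-style; has egg, so not egg-free — out
B: has egg, so not egg-free — out
C: has wine, so not Whole30-style; has pecan, so not tree-nut-free (and 1 more) — reject
D: has honey, so not honey-free — reject
E: has walnut, so not tree-nut-free; has honey, so not honey-free (and 1 more) — no
F: Whole30-style, no tree nuts — keep
G: has milk powder, so not Whole30-style — out
H: has egg, so not egg-free; has honey, so not honey-free — out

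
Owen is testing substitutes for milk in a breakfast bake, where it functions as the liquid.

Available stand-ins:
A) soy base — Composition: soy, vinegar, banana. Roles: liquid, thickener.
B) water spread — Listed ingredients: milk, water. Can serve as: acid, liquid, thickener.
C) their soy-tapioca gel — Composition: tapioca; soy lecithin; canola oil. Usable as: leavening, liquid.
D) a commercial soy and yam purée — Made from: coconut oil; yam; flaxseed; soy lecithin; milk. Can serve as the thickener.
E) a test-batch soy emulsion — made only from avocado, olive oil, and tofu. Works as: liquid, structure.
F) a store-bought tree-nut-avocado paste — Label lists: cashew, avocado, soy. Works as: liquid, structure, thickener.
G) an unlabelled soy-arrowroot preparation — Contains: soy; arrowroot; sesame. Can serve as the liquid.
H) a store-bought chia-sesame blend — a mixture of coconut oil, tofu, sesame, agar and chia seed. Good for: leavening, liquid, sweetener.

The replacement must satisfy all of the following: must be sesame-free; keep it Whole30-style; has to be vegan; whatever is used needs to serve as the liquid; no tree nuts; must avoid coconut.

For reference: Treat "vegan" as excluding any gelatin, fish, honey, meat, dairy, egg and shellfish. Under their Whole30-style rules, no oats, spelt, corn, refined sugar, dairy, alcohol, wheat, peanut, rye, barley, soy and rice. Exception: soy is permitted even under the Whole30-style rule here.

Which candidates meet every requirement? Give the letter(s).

A: soy is permitted under the Whole30-style carve-out; nothing else excluded — valid
B: has milk, so not vegan; has milk, so not Whole30-style — out
C: soy is permitted under the Whole30-style carve-out; nothing else excluded — valid
D: not usable as a liquid; has milk, so not vegan (and 2 more) — out
E: soy is permitted under the Whole30-style carve-out; nothing else excluded — keep
F: has cashew, so not tree-nut-free — out
G: has sesame, so not sesame-free — out
H: has sesame, so not sesame-free; has coconut oil, so not coconut-free — reject

A, C, E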